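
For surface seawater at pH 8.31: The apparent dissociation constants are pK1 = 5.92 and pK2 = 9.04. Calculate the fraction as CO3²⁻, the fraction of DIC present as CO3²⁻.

α₂ = 1 / (1 + [H⁺]/K2 + [H⁺]²/(K1K2)) = 1 / (1 + 10^+0.73 + 10^-1.66)
   = 1 / (1 + 5.3703 + 0.021878) = 1/6.3922 = 0.1564

α₂ = 0.156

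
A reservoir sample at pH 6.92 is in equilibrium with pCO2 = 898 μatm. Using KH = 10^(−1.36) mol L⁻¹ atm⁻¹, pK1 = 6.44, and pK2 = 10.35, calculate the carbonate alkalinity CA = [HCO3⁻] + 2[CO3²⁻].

CA = 0.118 mmol/L

[CO2*] = KH · pCO2 = 10^(−1.36) × 898×10^-6 = 3.920×10^-5 mol/L
α₀ = 1/(1 + K1/[H⁺] + K1K2/[H⁺]²) = 1/(1 + 10^+0.48 + 10^-2.95) = 0.2487
DIC = [CO2*]/α₀ = 3.920×10^-5 / 0.2487 = 0.1576 mmol/L
CA = (α₁ + 2α₂)·DIC = (0.7510 + 2×0.0002790) × 0.1576 = 0.118 mmol/L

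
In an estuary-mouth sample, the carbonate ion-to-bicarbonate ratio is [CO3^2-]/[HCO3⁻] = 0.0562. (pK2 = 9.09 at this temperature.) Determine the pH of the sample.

pH = 7.84

From K2 = [H⁺][CO3^2-]/[HCO3⁻]:  pH = pK2 + log₁₀([CO3^2-]/[HCO3⁻])
log₁₀(0.0562) = -1.250
pH = 9.09 + (-1.250) = 7.84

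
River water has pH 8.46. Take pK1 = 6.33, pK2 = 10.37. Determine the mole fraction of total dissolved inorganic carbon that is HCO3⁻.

α₁ = 1 / (1 + [H⁺]/K1 + K2/[H⁺]) = 1 / (1 + 10^-2.13 + 10^-1.91)
   = 1 / (1 + 0.0074131 + 0.012303) = 1/1.0197 = 0.9807

α₁ = 0.981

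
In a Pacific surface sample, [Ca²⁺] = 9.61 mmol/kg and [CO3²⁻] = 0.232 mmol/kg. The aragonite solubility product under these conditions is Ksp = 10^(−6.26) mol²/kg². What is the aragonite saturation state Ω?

Ω = 4.06

Ksp = 10^(−6.26) = 5.495×10^-7
Ω = [Ca²⁺][CO3²⁻]/Ksp = (9.61×10^-3)(0.232×10^-3) / 5.495×10^-7 = 4.06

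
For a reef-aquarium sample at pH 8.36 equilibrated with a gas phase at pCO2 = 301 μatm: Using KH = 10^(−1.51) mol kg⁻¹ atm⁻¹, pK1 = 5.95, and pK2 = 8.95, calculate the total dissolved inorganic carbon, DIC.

[CO2*] = KH · pCO2 = 10^(−1.51) × 301×10^-6 = 9.302×10^-6 mol/kg
α₀ = 1/(1 + K1/[H⁺] + K1K2/[H⁺]²) = 1/(1 + 10^+2.41 + 10^+1.82) = 0.003085
DIC = [CO2*]/α₀ = 9.302×10^-6 / 0.003085 = 3.01 mmol/kg

DIC = 3.01 mmol/kg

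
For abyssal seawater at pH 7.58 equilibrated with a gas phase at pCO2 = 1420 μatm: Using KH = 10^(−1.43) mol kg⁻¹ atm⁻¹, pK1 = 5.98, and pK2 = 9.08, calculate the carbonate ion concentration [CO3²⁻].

[CO2*] = KH · pCO2 = 10^(−1.43) × 1420×10^-6 = 5.276×10^-5 mol/kg
α₀ = 1/(1 + K1/[H⁺] + K1K2/[H⁺]²) = 1/(1 + 10^+1.60 + 10^+0.10) = 0.02377
DIC = [CO2*]/α₀ = 5.276×10^-5 / 0.02377 = 2.220 mmol/kg
[CO3²⁻] = α₂·DIC; α₂ = 0.02992, so [CO3²⁻] = 0.02992 × 2.220 = 0.0664 mmol/kg

[CO3²⁻] = 0.0664 mmol/kg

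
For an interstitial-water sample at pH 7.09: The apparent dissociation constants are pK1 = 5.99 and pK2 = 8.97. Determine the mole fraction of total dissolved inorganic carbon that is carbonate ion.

α₂ = 0.0121

α₂ = 1 / (1 + [H⁺]/K2 + [H⁺]²/(K1K2)) = 1 / (1 + 10^+1.88 + 10^+0.78)
   = 1 / (1 + 75.858 + 6.0256) = 1/82.883 = 0.01207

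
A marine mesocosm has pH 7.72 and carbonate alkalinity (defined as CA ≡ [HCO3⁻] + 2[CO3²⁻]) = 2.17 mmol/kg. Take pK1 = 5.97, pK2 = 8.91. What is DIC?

DIC = 2.08 mmol/kg

CA = [HCO3⁻] + 2[CO3²⁻] = (α₁ + 2α₂)·DIC
At pH 7.72: [H⁺]/K1 = 10^-1.75 = 0.017783, K2/[H⁺] = 10^-1.19 = 0.064565
α₁ = 1/(1 + 0.017783 + 0.064565) = 1/1.0823 = 0.9239; α₂ = α₁·K2/[H⁺] = 0.05965
α₁ + 2α₂ = 1.0432
DIC = CA / (α₁ + 2α₂) = 2.17 / 1.0432 = 2.08 mmol/kg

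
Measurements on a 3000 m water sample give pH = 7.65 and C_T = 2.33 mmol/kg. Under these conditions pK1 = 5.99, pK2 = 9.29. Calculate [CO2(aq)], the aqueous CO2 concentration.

[CO2*] = 0.0488 mmol/kg

α₀ = 1 / (1 + K1/[H⁺] + K1K2/[H⁺]²) = 1 / (1 + 10^+1.66 + 10^+0.02)
   = 1 / (1 + 45.709 + 1.0471) = 1/47.756 = 0.02094
[CO2*] = α₀ × DIC = 0.02094 × 2.33 = 0.0488 mmol/kg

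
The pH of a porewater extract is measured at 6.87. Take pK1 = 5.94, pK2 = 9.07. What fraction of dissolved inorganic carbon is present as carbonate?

α₂ = 0.00561

α₂ = 1 / (1 + [H⁺]/K2 + [H⁺]²/(K1K2)) = 1 / (1 + 10^+2.20 + 10^+1.27)
   = 1 / (1 + 158.49 + 18.621) = 1/178.11 = 0.005615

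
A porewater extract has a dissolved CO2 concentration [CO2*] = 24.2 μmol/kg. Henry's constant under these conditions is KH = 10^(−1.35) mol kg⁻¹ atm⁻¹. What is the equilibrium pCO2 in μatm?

pCO2 = 542 μatm

KH = 10^(−1.35) = 4.467×10^-2 mol kg⁻¹ atm⁻¹
pCO2 = [CO2*]/KH = 24.2×10^-6 / 4.467×10^-2 = 5.42×10^-4 atm = 542 μatm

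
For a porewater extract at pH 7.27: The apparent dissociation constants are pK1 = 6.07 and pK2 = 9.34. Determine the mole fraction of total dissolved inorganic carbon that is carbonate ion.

α₂ = 0.00794

α₂ = 1 / (1 + [H⁺]/K2 + [H⁺]²/(K1K2)) = 1 / (1 + 10^+2.07 + 10^+0.87)
   = 1 / (1 + 117.49 + 7.4131) = 1/125.90 = 0.007943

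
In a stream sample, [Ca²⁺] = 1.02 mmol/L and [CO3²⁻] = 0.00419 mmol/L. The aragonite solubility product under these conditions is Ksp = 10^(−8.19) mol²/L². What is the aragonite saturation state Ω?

Ksp = 10^(−8.19) = 6.457×10^-9
Ω = [Ca²⁺][CO3²⁻]/Ksp = (1.02×10^-3)(0.00419×10^-3) / 6.457×10^-9 = 0.662

Ω = 0.662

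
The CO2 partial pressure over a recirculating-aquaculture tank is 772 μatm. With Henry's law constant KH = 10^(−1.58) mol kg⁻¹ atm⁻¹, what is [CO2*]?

[CO2*] = 20.3 μmol/kg

KH = 10^(−1.58) = 2.630×10^-2 mol kg⁻¹ atm⁻¹
[CO2*] = KH · pCO2 = 2.630×10^-2 × 772×10^-6 atm = 2.03×10^-5 mol/kg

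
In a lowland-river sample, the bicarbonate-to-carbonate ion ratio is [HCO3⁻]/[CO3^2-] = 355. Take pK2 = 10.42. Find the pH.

pH = 7.87

From K2 = [H⁺][CO3^2-]/[HCO3⁻]:  pH = pK2 − log₁₀([HCO3⁻]/[CO3^2-])
log₁₀(355) = +2.550
pH = 10.42 − (+2.550) = 7.87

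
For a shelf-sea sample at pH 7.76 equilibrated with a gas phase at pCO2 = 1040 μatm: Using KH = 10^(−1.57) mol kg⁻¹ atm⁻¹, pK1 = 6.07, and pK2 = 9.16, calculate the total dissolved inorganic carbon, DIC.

DIC = 1.45 mmol/kg

[CO2*] = KH · pCO2 = 10^(−1.57) × 1040×10^-6 = 2.799×10^-5 mol/kg
α₀ = 1/(1 + K1/[H⁺] + K1K2/[H⁺]²) = 1/(1 + 10^+1.69 + 10^+0.29) = 0.01926
DIC = [CO2*]/α₀ = 2.799×10^-5 / 0.01926 = 1.45 mmol/kg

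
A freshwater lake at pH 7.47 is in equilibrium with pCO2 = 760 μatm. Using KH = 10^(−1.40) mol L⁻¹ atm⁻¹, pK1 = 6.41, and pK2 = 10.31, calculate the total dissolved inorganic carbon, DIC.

DIC = 0.378 mmol/L

[CO2*] = KH · pCO2 = 10^(−1.40) × 760×10^-6 = 3.026×10^-5 mol/L
α₀ = 1/(1 + K1/[H⁺] + K1K2/[H⁺]²) = 1/(1 + 10^+1.06 + 10^-1.78) = 0.08001
DIC = [CO2*]/α₀ = 3.026×10^-5 / 0.08001 = 0.378 mmol/L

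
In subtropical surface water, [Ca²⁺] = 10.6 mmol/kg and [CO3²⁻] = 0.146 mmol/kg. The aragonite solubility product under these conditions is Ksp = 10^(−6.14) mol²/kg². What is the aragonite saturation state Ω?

Ω = 2.14

Ksp = 10^(−6.14) = 7.244×10^-7
Ω = [Ca²⁺][CO3²⁻]/Ksp = (10.6×10^-3)(0.146×10^-3) / 7.244×10^-7 = 2.14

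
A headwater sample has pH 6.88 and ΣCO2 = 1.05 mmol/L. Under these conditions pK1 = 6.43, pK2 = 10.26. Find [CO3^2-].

α₂ = 1 / (1 + [H⁺]/K2 + [H⁺]²/(K1K2)) = 1 / (1 + 10^+3.38 + 10^+2.93)
   = 1 / (1 + 2398.8 + 851.14) = 1/3251.0 = 0.0003076
[CO3²⁻] = α₂ × DIC = 0.0003076 × 1.05 = 0.000323 mmol/L = 0.323 μmol/L

[CO3²⁻] = 0.323 μmol/L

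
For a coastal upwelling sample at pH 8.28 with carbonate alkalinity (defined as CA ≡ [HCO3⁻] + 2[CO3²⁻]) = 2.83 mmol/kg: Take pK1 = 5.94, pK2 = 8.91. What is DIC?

DIC = 2.39 mmol/kg

CA = [HCO3⁻] + 2[CO3²⁻] = (α₁ + 2α₂)·DIC
At pH 8.28: [H⁺]/K1 = 10^-2.34 = 0.0045709, K2/[H⁺] = 10^-0.63 = 0.23442
α₁ = 1/(1 + 0.0045709 + 0.23442) = 1/1.2390 = 0.8071; α₂ = α₁·K2/[H⁺] = 0.1892
α₁ + 2α₂ = 1.1855
DIC = CA / (α₁ + 2α₂) = 2.83 / 1.1855 = 2.39 mmol/kg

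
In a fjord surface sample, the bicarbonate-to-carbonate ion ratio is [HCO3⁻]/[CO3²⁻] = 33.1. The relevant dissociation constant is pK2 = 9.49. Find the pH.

From K2 = [H⁺][CO3²⁻]/[HCO3⁻]:  pH = pK2 − log₁₀([HCO3⁻]/[CO3²⁻])
log₁₀(33.1) = +1.520
pH = 9.49 − (+1.520) = 7.97

pH = 7.97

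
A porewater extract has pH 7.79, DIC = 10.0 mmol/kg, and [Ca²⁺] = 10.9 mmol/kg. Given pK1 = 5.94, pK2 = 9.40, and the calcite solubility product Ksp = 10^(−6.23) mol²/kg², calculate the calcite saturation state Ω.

α₂ = 1 / (1 + [H⁺]/K2 + [H⁺]²/(K1K2)) = 1 / (1 + 10^+1.61 + 10^-0.24)
   = 1 / (1 + 40.738 + 0.57544) = 1/42.313 = 0.02363
[CO3²⁻] = α₂ × DIC = 0.02363 × 10.0 = 0.2363 mmol/kg
Ksp = 10^(−6.23) = 5.888×10^-7
Ω = [Ca²⁺][CO3²⁻]/Ksp = (10.9×10^-3)(2.363×10^-4) / 5.888×10^-7 = 4.37

Ω = 4.37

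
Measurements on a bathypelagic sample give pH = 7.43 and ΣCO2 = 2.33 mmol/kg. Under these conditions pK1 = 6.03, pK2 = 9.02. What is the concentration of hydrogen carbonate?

α₁ = 1 / (1 + [H⁺]/K1 + K2/[H⁺]) = 1 / (1 + 10^-1.40 + 10^-1.59)
   = 1 / (1 + 0.039811 + 0.025704) = 1/1.0655 = 0.9385
[HCO3⁻] = α₁ × DIC = 0.9385 × 2.33 = 2.19 mmol/kg

[HCO3⁻] = 2.19 mmol/kg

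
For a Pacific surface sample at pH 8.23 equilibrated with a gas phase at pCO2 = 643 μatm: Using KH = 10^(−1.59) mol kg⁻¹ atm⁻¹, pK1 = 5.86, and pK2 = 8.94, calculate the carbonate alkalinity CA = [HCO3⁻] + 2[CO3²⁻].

[CO2*] = KH · pCO2 = 10^(−1.59) × 643×10^-6 = 1.653×10^-5 mol/kg
α₀ = 1/(1 + K1/[H⁺] + K1K2/[H⁺]²) = 1/(1 + 10^+2.37 + 10^+1.66) = 0.003557
DIC = [CO2*]/α₀ = 1.653×10^-5 / 0.003557 = 4.646 mmol/kg
CA = (α₁ + 2α₂)·DIC = (0.8339 + 2×0.1626) × 4.646 = 5.39 mmol/kg

CA = 5.39 mmol/kg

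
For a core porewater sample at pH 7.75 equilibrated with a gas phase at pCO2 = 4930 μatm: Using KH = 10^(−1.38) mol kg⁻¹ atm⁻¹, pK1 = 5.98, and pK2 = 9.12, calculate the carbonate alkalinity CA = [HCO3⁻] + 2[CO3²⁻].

CA = 13.1 mmol/kg

[CO2*] = KH · pCO2 = 10^(−1.38) × 4930×10^-6 = 2.055×10^-4 mol/kg
α₀ = 1/(1 + K1/[H⁺] + K1K2/[H⁺]²) = 1/(1 + 10^+1.77 + 10^+0.40) = 0.01603
DIC = [CO2*]/α₀ = 2.055×10^-4 / 0.01603 = 12.82 mmol/kg
CA = (α₁ + 2α₂)·DIC = (0.9437 + 2×0.04026) × 12.82 = 13.1 mmol/kg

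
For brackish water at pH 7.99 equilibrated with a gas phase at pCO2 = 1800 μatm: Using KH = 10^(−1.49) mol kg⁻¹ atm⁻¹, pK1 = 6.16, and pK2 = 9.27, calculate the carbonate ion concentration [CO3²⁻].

[CO3²⁻] = 0.207 mmol/kg

[CO2*] = KH · pCO2 = 10^(−1.49) × 1800×10^-6 = 5.825×10^-5 mol/kg
α₀ = 1/(1 + K1/[H⁺] + K1K2/[H⁺]²) = 1/(1 + 10^+1.83 + 10^+0.55) = 0.01386
DIC = [CO2*]/α₀ = 5.825×10^-5 / 0.01386 = 4.203 mmol/kg
[CO3²⁻] = α₂·DIC; α₂ = 0.04917, so [CO3²⁻] = 0.04917 × 4.203 = 0.207 mmol/kg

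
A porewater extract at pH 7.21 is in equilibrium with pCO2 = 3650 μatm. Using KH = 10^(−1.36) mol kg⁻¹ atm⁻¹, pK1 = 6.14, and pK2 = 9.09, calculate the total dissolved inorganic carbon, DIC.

[CO2*] = KH · pCO2 = 10^(−1.36) × 3650×10^-6 = 1.593×10^-4 mol/kg
α₀ = 1/(1 + K1/[H⁺] + K1K2/[H⁺]²) = 1/(1 + 10^+1.07 + 10^-0.81) = 0.07750
DIC = [CO2*]/α₀ = 1.593×10^-4 / 0.07750 = 2.06 mmol/kg

DIC = 2.06 mmol/kg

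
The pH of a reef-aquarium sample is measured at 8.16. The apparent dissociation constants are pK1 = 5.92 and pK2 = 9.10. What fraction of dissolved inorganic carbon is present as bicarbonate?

α₁ = 1 / (1 + [H⁺]/K1 + K2/[H⁺]) = 1 / (1 + 10^-2.24 + 10^-0.94)
   = 1 / (1 + 0.0057544 + 0.11482) = 1/1.1206 = 0.8924

α₁ = 0.892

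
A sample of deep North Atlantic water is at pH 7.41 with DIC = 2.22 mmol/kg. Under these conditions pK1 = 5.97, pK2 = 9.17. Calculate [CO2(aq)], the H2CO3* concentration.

[CO2*] = 0.0765 mmol/kg

α₀ = 1 / (1 + K1/[H⁺] + K1K2/[H⁺]²) = 1 / (1 + 10^+1.44 + 10^-0.32)
   = 1 / (1 + 27.542 + 0.47863) = 1/29.021 = 0.03446
[CO2*] = α₀ × DIC = 0.03446 × 2.22 = 0.0765 mmol/kg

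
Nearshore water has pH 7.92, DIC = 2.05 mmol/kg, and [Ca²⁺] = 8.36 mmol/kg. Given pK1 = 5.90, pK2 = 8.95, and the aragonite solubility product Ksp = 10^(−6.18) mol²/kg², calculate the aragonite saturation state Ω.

α₂ = 1 / (1 + [H⁺]/K2 + [H⁺]²/(K1K2)) = 1 / (1 + 10^+1.03 + 10^-0.99)
   = 1 / (1 + 10.715 + 0.10233) = 1/11.818 = 0.08462
[CO3²⁻] = α₂ × DIC = 0.08462 × 2.05 = 0.1735 mmol/kg
Ksp = 10^(−6.18) = 6.607×10^-7
Ω = [Ca²⁺][CO3²⁻]/Ksp = (8.36×10^-3)(1.735×10^-4) / 6.607×10^-7 = 2.19

Ω = 2.19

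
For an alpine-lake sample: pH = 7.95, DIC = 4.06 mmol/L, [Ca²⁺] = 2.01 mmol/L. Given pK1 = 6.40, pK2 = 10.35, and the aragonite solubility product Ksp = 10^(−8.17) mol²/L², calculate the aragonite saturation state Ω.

α₂ = 1 / (1 + [H⁺]/K2 + [H⁺]²/(K1K2)) = 1 / (1 + 10^+2.40 + 10^+0.85)
   = 1 / (1 + 251.19 + 7.0795) = 1/259.27 = 0.003857
[CO3²⁻] = α₂ × DIC = 0.003857 × 4.06 = 0.01566 mmol/L = 15.66 μmol/L
Ksp = 10^(−8.17) = 6.761×10^-9
Ω = [Ca²⁺][CO3²⁻]/Ksp = (2.01×10^-3)(1.566×10^-5) / 6.761×10^-9 = 4.66

Ω = 4.66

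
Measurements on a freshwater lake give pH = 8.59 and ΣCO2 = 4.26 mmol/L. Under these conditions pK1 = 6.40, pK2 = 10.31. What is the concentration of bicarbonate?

α₁ = 1 / (1 + [H⁺]/K1 + K2/[H⁺]) = 1 / (1 + 10^-2.19 + 10^-1.72)
   = 1 / (1 + 0.0064565 + 0.019055) = 1/1.0255 = 0.9751
[HCO3⁻] = α₁ × DIC = 0.9751 × 4.26 = 4.15 mmol/L

[HCO3⁻] = 4.15 mmol/L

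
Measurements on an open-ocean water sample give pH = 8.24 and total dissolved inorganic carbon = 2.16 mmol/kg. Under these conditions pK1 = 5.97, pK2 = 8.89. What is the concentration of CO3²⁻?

α₂ = 1 / (1 + [H⁺]/K2 + [H⁺]²/(K1K2)) = 1 / (1 + 10^+0.65 + 10^-1.62)
   = 1 / (1 + 4.4668 + 0.023988) = 1/5.4908 = 0.1821
[CO3²⁻] = α₂ × DIC = 0.1821 × 2.16 = 0.393 mmol/kg

[CO3²⁻] = 0.393 mmol/kg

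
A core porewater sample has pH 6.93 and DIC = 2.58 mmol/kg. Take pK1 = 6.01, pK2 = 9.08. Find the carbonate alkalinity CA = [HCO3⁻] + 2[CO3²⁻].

CA = [HCO3⁻] + 2[CO3²⁻] = (α₁ + 2α₂)·DIC
At pH 6.93: [H⁺]/K1 = 10^-0.92 = 0.12023, K2/[H⁺] = 10^-2.15 = 0.0070795
α₁ = 1/(1 + 0.12023 + 0.0070795) = 1/1.1273 = 0.8871; α₂ = α₁·K2/[H⁺] = 0.006280
α₁ + 2α₂ = 0.8996
CA = 0.8996 × 2.58 = 2.32 mmol/kg

CA = 2.32 mmol/kg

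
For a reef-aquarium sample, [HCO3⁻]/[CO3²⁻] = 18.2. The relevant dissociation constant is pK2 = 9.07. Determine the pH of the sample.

From K2 = [H⁺][CO3²⁻]/[HCO3⁻]:  pH = pK2 − log₁₀([HCO3⁻]/[CO3²⁻])
log₁₀(18.2) = +1.260
pH = 9.07 − (+1.260) = 7.81

pH = 7.81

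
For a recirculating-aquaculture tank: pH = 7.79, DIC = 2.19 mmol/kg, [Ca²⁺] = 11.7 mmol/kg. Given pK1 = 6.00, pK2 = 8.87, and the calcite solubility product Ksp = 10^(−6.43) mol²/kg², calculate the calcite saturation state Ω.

Ω = 5.22

α₂ = 1 / (1 + [H⁺]/K2 + [H⁺]²/(K1K2)) = 1 / (1 + 10^+1.08 + 10^-0.71)
   = 1 / (1 + 12.023 + 0.19498) = 1/13.218 = 0.07566
[CO3²⁻] = α₂ × DIC = 0.07566 × 2.19 = 0.1657 mmol/kg
Ksp = 10^(−6.43) = 3.715×10^-7
Ω = [Ca²⁺][CO3²⁻]/Ksp = (11.7×10^-3)(1.657×10^-4) / 3.715×10^-7 = 5.22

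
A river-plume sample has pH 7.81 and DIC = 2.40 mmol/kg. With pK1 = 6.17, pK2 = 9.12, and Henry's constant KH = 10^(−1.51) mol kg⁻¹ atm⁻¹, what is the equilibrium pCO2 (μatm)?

α₀ = 1 / (1 + K1/[H⁺] + K1K2/[H⁺]²) = 1 / (1 + 10^+1.64 + 10^+0.33)
   = 1 / (1 + 43.652 + 2.1380) = 1/46.790 = 0.02137
[CO2*] = α₀ × DIC = 0.02137 × 2.40 = 0.05129 mmol/kg
pCO2 = [CO2*]/KH = 5.129×10^-5 / 3.090×10^-2 = 1660 μatm

pCO2 = 1660 μatm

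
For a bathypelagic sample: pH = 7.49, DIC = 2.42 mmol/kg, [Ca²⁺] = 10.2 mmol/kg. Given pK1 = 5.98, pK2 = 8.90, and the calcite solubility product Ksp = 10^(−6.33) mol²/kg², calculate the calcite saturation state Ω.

α₂ = 1 / (1 + [H⁺]/K2 + [H⁺]²/(K1K2)) = 1 / (1 + 10^+1.41 + 10^-0.10)
   = 1 / (1 + 25.704 + 0.79433) = 1/27.498 = 0.03637
[CO3²⁻] = α₂ × DIC = 0.03637 × 2.42 = 0.08801 mmol/kg
Ksp = 10^(−6.33) = 4.677×10^-7
Ω = [Ca²⁺][CO3²⁻]/Ksp = (10.2×10^-3)(8.801×10^-5) / 4.677×10^-7 = 1.92

Ω = 1.92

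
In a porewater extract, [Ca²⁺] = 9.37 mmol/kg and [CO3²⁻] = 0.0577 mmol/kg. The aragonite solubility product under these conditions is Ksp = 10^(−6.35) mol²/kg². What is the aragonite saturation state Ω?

Ω = 1.21

Ksp = 10^(−6.35) = 4.467×10^-7
Ω = [Ca²⁺][CO3²⁻]/Ksp = (9.37×10^-3)(0.0577×10^-3) / 4.467×10^-7 = 1.21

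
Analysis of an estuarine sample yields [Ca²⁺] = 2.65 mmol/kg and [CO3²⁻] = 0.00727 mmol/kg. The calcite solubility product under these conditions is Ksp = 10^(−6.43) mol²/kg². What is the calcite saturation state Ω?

Ω = 0.0519

Ksp = 10^(−6.43) = 3.715×10^-7
Ω = [Ca²⁺][CO3²⁻]/Ksp = (2.65×10^-3)(0.00727×10^-3) / 3.715×10^-7 = 0.0519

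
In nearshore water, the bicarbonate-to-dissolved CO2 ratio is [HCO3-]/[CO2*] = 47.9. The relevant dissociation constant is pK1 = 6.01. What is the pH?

From K1 = [H⁺][HCO3-]/[CO2*]:  pH = pK1 + log₁₀([HCO3-]/[CO2*])
log₁₀(47.9) = +1.680
pH = 6.01 + (+1.680) = 7.69

pH = 7.69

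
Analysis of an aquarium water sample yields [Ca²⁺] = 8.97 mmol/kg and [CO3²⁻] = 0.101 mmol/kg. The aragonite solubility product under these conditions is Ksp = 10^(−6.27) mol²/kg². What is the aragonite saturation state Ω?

Ksp = 10^(−6.27) = 5.370×10^-7
Ω = [Ca²⁺][CO3²⁻]/Ksp = (8.97×10^-3)(0.101×10^-3) / 5.370×10^-7 = 1.69

Ω = 1.69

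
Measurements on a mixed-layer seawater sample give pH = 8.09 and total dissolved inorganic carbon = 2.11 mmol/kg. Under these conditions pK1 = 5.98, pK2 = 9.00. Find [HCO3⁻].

[HCO3⁻] = 1.87 mmol/kg

α₁ = 1 / (1 + [H⁺]/K1 + K2/[H⁺]) = 1 / (1 + 10^-2.11 + 10^-0.91)
   = 1 / (1 + 0.0077625 + 0.12303) = 1/1.1308 = 0.8843
[HCO3⁻] = α₁ × DIC = 0.8843 × 2.11 = 1.87 mmol/kg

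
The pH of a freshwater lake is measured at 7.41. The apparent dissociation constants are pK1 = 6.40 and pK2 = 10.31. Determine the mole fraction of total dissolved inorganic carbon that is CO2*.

α₀ = 1 / (1 + K1/[H⁺] + K1K2/[H⁺]²) = 1 / (1 + 10^+1.01 + 10^-1.89)
   = 1 / (1 + 10.233 + 0.012882) = 1/11.246 = 0.08892

α₀ = 0.0889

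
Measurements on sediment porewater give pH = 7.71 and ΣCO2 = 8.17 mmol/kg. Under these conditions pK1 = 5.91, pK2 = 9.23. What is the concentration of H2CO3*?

[CO2*] = 0.124 mmol/kg

α₀ = 1 / (1 + K1/[H⁺] + K1K2/[H⁺]²) = 1 / (1 + 10^+1.80 + 10^+0.28)
   = 1 / (1 + 63.096 + 1.9055) = 1/66.001 = 0.01515
[CO2*] = α₀ × DIC = 0.01515 × 8.17 = 0.124 mmol/kg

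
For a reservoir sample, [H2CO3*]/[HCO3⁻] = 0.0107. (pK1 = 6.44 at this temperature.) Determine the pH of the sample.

From K1 = [H⁺][HCO3⁻]/[H2CO3*]:  pH = pK1 − log₁₀([H2CO3*]/[HCO3⁻])
log₁₀(0.0107) = -1.971
pH = 6.44 − (-1.971) = 8.41

pH = 8.41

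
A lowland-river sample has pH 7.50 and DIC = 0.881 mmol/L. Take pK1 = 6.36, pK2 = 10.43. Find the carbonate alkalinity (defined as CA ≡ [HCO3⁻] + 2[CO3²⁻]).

CA = [HCO3⁻] + 2[CO3²⁻] = (α₁ + 2α₂)·DIC
At pH 7.50: [H⁺]/K1 = 10^-1.14 = 0.072444, K2/[H⁺] = 10^-2.93 = 0.0011749
α₁ = 1/(1 + 0.072444 + 0.0011749) = 1/1.0736 = 0.9314; α₂ = α₁·K2/[H⁺] = 0.001094
α₁ + 2α₂ = 0.9336
CA = 0.9336 × 0.881 = 0.823 mmol/L

CA = 0.823 mmol/L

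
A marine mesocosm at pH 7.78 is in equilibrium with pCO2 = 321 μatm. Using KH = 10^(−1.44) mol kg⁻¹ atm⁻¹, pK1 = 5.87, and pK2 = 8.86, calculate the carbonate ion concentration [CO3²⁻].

[CO2*] = KH · pCO2 = 10^(−1.44) × 321×10^-6 = 1.165×10^-5 mol/kg
α₀ = 1/(1 + K1/[H⁺] + K1K2/[H⁺]²) = 1/(1 + 10^+1.91 + 10^+0.83) = 0.01123
DIC = [CO2*]/α₀ = 1.165×10^-5 / 0.01123 = 1.038 mmol/kg
[CO3²⁻] = α₂·DIC; α₂ = 0.07593, so [CO3²⁻] = 0.07593 × 1.038 = 0.0788 mmol/kg

[CO3²⁻] = 0.0788 mmol/kg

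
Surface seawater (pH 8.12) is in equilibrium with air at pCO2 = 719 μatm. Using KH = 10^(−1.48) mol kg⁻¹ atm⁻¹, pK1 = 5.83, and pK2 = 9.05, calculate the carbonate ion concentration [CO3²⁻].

[CO2*] = KH · pCO2 = 10^(−1.48) × 719×10^-6 = 2.381×10^-5 mol/kg
α₀ = 1/(1 + K1/[H⁺] + K1K2/[H⁺]²) = 1/(1 + 10^+2.29 + 10^+1.36) = 0.004568
DIC = [CO2*]/α₀ = 2.381×10^-5 / 0.004568 = 5.211 mmol/kg
[CO3²⁻] = α₂·DIC; α₂ = 0.1047, so [CO3²⁻] = 0.1047 × 5.211 = 0.545 mmol/kg

[CO3²⁻] = 0.545 mmol/kg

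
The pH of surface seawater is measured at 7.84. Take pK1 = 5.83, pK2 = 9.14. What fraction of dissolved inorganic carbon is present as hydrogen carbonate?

α₁ = 0.943

α₁ = 1 / (1 + [H⁺]/K1 + K2/[H⁺]) = 1 / (1 + 10^-2.01 + 10^-1.30)
   = 1 / (1 + 0.0097724 + 0.050119) = 1/1.0599 = 0.9435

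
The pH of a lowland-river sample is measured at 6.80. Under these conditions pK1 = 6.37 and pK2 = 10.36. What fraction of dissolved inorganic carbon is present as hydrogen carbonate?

α₁ = 0.729

α₁ = 1 / (1 + [H⁺]/K1 + K2/[H⁺]) = 1 / (1 + 10^-0.43 + 10^-3.56)
   = 1 / (1 + 0.37154 + 0.00027542) = 1/1.3718 = 0.7290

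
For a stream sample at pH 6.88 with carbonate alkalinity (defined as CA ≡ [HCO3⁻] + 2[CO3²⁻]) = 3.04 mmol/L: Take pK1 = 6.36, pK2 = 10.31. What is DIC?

CA = [HCO3⁻] + 2[CO3²⁻] = (α₁ + 2α₂)·DIC
At pH 6.88: [H⁺]/K1 = 10^-0.52 = 0.30200, K2/[H⁺] = 10^-3.43 = 0.00037154
α₁ = 1/(1 + 0.30200 + 0.00037154) = 1/1.3024 = 0.7678; α₂ = α₁·K2/[H⁺] = 0.0002853
α₁ + 2α₂ = 0.7684
DIC = CA / (α₁ + 2α₂) = 3.04 / 0.7684 = 3.96 mmol/L

DIC = 3.96 mmol/L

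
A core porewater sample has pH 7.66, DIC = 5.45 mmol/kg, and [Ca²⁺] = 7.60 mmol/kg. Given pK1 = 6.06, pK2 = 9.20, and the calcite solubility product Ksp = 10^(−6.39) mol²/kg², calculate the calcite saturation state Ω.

Ω = 2.78

α₂ = 1 / (1 + [H⁺]/K2 + [H⁺]²/(K1K2)) = 1 / (1 + 10^+1.54 + 10^-0.06)
   = 1 / (1 + 34.674 + 0.87096) = 1/36.545 = 0.02736
[CO3²⁻] = α₂ × DIC = 0.02736 × 5.45 = 0.1491 mmol/kg
Ksp = 10^(−6.39) = 4.074×10^-7
Ω = [Ca²⁺][CO3²⁻]/Ksp = (7.60×10^-3)(1.491×10^-4) / 4.074×10^-7 = 2.78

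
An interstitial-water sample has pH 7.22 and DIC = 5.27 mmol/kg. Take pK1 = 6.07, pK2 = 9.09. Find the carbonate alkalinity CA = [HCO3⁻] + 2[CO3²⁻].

CA = 4.99 mmol/kg

CA = [HCO3⁻] + 2[CO3²⁻] = (α₁ + 2α₂)·DIC
At pH 7.22: [H⁺]/K1 = 10^-1.15 = 0.070795, K2/[H⁺] = 10^-1.87 = 0.013490
α₁ = 1/(1 + 0.070795 + 0.013490) = 1/1.0843 = 0.9223; α₂ = α₁·K2/[H⁺] = 0.01244
α₁ + 2α₂ = 0.9471
CA = 0.9471 × 5.27 = 4.99 mmol/kg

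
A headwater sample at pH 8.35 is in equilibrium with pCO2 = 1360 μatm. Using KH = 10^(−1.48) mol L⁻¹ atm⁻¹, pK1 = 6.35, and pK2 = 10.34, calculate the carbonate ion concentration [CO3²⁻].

[CO3²⁻] = 0.0461 mmol/L

[CO2*] = KH · pCO2 = 10^(−1.48) × 1360×10^-6 = 4.503×10^-5 mol/L
α₀ = 1/(1 + K1/[H⁺] + K1K2/[H⁺]²) = 1/(1 + 10^+2.00 + 10^+0.01) = 0.009802
DIC = [CO2*]/α₀ = 4.503×10^-5 / 0.009802 = 4.594 mmol/L
[CO3²⁻] = α₂·DIC; α₂ = 0.01003, so [CO3²⁻] = 0.01003 × 4.594 = 0.0461 mmol/L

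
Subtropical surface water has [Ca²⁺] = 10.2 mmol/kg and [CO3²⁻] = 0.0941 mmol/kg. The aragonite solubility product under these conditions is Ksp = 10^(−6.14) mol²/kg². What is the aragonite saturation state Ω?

Ksp = 10^(−6.14) = 7.244×10^-7
Ω = [Ca²⁺][CO3²⁻]/Ksp = (10.2×10^-3)(0.0941×10^-3) / 7.244×10^-7 = 1.32

Ω = 1.32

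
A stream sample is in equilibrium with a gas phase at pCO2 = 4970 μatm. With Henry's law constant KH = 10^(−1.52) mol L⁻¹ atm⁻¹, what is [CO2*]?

[CO2*] = 150 μmol/L

KH = 10^(−1.52) = 3.020×10^-2 mol L⁻¹ atm⁻¹
[CO2*] = KH · pCO2 = 3.020×10^-2 × 4970×10^-6 atm = 1.50×10^-4 mol/L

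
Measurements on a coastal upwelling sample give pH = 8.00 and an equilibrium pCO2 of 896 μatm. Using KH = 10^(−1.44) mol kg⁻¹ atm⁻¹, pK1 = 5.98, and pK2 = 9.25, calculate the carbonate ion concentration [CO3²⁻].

[CO2*] = KH · pCO2 = 10^(−1.44) × 896×10^-6 = 3.253×10^-5 mol/kg
α₀ = 1/(1 + K1/[H⁺] + K1K2/[H⁺]²) = 1/(1 + 10^+2.02 + 10^+0.77) = 0.008960
DIC = [CO2*]/α₀ = 3.253×10^-5 / 0.008960 = 3.631 mmol/kg
[CO3²⁻] = α₂·DIC; α₂ = 0.05276, so [CO3²⁻] = 0.05276 × 3.631 = 0.192 mmol/kg

[CO3²⁻] = 0.192 mmol/kg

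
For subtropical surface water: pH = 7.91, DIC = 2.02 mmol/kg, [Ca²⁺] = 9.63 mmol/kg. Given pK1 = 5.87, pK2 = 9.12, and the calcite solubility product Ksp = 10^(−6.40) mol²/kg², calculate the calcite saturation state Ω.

α₂ = 1 / (1 + [H⁺]/K2 + [H⁺]²/(K1K2)) = 1 / (1 + 10^+1.21 + 10^-0.83)
   = 1 / (1 + 16.218 + 0.14791) = 1/17.366 = 0.05758
[CO3²⁻] = α₂ × DIC = 0.05758 × 2.02 = 0.1163 mmol/kg
Ksp = 10^(−6.40) = 3.981×10^-7
Ω = [Ca²⁺][CO3²⁻]/Ksp = (9.63×10^-3)(1.163×10^-4) / 3.981×10^-7 = 2.81

Ω = 2.81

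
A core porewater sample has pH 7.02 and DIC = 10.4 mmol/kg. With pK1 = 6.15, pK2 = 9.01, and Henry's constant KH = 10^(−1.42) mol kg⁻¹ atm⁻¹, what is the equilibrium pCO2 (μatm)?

α₀ = 1 / (1 + K1/[H⁺] + K1K2/[H⁺]²) = 1 / (1 + 10^+0.87 + 10^-1.12)
   = 1 / (1 + 7.4131 + 0.075858) = 1/8.4890 = 0.1178
[CO2*] = α₀ × DIC = 0.1178 × 10.4 = 1.225 mmol/kg
pCO2 = [CO2*]/KH = 1.225×10^-3 / 3.802×10^-2 = 3.22×10^4 μatm

pCO2 = 3.22×10^4 μatm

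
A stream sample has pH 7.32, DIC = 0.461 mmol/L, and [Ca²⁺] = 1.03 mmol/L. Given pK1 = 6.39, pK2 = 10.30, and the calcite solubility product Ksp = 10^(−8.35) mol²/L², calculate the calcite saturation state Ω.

α₂ = 1 / (1 + [H⁺]/K2 + [H⁺]²/(K1K2)) = 1 / (1 + 10^+2.98 + 10^+2.05)
   = 1 / (1 + 954.99 + 112.20) = 1/1068.2 = 0.0009362
[CO3²⁻] = α₂ × DIC = 0.0009362 × 0.461 = 0.0004316 mmol/L = 0.4316 μmol/L
Ksp = 10^(−8.35) = 4.467×10^-9
Ω = [Ca²⁺][CO3²⁻]/Ksp = (1.03×10^-3)(4.316×10^-7) / 4.467×10^-9 = 0.0995

Ω = 0.0995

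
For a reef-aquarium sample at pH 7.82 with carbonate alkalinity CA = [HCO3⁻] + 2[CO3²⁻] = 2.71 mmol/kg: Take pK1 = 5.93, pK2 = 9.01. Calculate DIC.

CA = [HCO3⁻] + 2[CO3²⁻] = (α₁ + 2α₂)·DIC
At pH 7.82: [H⁺]/K1 = 10^-1.89 = 0.012882, K2/[H⁺] = 10^-1.19 = 0.064565
α₁ = 1/(1 + 0.012882 + 0.064565) = 1/1.0774 = 0.9281; α₂ = α₁·K2/[H⁺] = 0.05992
α₁ + 2α₂ = 1.0480
DIC = CA / (α₁ + 2α₂) = 2.71 / 1.0480 = 2.59 mmol/kg

DIC = 2.59 mmol/kg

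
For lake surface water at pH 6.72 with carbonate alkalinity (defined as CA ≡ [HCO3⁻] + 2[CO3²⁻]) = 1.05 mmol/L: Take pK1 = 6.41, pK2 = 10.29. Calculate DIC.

DIC = 1.56 mmol/L

CA = [HCO3⁻] + 2[CO3²⁻] = (α₁ + 2α₂)·DIC
At pH 6.72: [H⁺]/K1 = 10^-0.31 = 0.48978, K2/[H⁺] = 10^-3.57 = 0.00026915
α₁ = 1/(1 + 0.48978 + 0.00026915) = 1/1.4900 = 0.6711; α₂ = α₁·K2/[H⁺] = 0.0001806
α₁ + 2α₂ = 0.6715
DIC = CA / (α₁ + 2α₂) = 1.05 / 0.6715 = 1.56 mmol/L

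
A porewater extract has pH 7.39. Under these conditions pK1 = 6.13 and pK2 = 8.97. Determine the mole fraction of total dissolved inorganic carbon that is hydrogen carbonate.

α₁ = 1 / (1 + [H⁺]/K1 + K2/[H⁺]) = 1 / (1 + 10^-1.26 + 10^-1.58)
   = 1 / (1 + 0.054954 + 0.026303) = 1/1.0813 = 0.9248

α₁ = 0.925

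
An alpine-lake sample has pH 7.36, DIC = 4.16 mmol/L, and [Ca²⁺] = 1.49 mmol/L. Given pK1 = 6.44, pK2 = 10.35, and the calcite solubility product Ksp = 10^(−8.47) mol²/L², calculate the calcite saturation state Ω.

α₂ = 1 / (1 + [H⁺]/K2 + [H⁺]²/(K1K2)) = 1 / (1 + 10^+2.99 + 10^+2.07)
   = 1 / (1 + 977.24 + 117.49) = 1/1095.7 = 0.0009126
[CO3²⁻] = α₂ × DIC = 0.0009126 × 4.16 = 0.003797 mmol/L = 3.797 μmol/L
Ksp = 10^(−8.47) = 3.388×10^-9
Ω = [Ca²⁺][CO3²⁻]/Ksp = (1.49×10^-3)(3.797×10^-6) / 3.388×10^-9 = 1.67

Ω = 1.67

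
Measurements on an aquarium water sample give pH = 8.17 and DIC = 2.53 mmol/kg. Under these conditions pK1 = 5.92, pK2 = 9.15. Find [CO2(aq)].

[CO2*] = 12.8 μmol/kg

α₀ = 1 / (1 + K1/[H⁺] + K1K2/[H⁺]²) = 1 / (1 + 10^+2.25 + 10^+1.27)
   = 1 / (1 + 177.83 + 18.621) = 1/197.45 = 0.005065
[CO2*] = α₀ × DIC = 0.005065 × 2.53 = 0.0128 mmol/kg = 12.8 μmol/kg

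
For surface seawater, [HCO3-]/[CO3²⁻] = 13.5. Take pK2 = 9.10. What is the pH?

pH = 7.97

From K2 = [H⁺][CO3²⁻]/[HCO3-]:  pH = pK2 − log₁₀([HCO3-]/[CO3²⁻])
log₁₀(13.5) = +1.130
pH = 9.10 − (+1.130) = 7.97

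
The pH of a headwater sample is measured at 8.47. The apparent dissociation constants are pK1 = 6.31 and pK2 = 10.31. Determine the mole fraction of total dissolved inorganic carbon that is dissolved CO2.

α₀ = 0.00677

α₀ = 1 / (1 + K1/[H⁺] + K1K2/[H⁺]²) = 1 / (1 + 10^+2.16 + 10^+0.32)
   = 1 / (1 + 144.54 + 2.0893) = 1/147.63 = 0.006774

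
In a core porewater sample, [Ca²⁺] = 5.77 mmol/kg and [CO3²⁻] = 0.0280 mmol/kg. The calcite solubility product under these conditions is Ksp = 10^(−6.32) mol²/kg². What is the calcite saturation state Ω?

Ksp = 10^(−6.32) = 4.786×10^-7
Ω = [Ca²⁺][CO3²⁻]/Ksp = (5.77×10^-3)(0.0280×10^-3) / 4.786×10^-7 = 0.338

Ω = 0.338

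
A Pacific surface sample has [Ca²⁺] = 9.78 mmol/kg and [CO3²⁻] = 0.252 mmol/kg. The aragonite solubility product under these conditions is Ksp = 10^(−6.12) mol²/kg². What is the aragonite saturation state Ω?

Ksp = 10^(−6.12) = 7.586×10^-7
Ω = [Ca²⁺][CO3²⁻]/Ksp = (9.78×10^-3)(0.252×10^-3) / 7.586×10^-7 = 3.25

Ω = 3.25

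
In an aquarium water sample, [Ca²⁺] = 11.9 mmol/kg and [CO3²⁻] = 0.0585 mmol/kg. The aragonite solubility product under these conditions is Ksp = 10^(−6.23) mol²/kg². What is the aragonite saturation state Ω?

Ω = 1.18

Ksp = 10^(−6.23) = 5.888×10^-7
Ω = [Ca²⁺][CO3²⁻]/Ksp = (11.9×10^-3)(0.0585×10^-3) / 5.888×10^-7 = 1.18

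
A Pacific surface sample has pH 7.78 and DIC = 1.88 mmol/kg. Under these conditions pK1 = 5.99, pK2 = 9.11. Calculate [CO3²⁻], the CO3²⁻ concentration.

[CO3²⁻] = 0.0827 mmol/kg

α₂ = 1 / (1 + [H⁺]/K2 + [H⁺]²/(K1K2)) = 1 / (1 + 10^+1.33 + 10^-0.46)
   = 1 / (1 + 21.380 + 0.34674) = 1/22.726 = 0.04400
[CO3²⁻] = α₂ × DIC = 0.04400 × 1.88 = 0.0827 mmol/kg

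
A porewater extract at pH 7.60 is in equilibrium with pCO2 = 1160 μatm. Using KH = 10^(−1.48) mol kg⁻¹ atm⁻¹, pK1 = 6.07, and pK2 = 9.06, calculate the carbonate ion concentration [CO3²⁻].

[CO3²⁻] = 0.0451 mmol/kg

[CO2*] = KH · pCO2 = 10^(−1.48) × 1160×10^-6 = 3.841×10^-5 mol/kg
α₀ = 1/(1 + K1/[H⁺] + K1K2/[H⁺]²) = 1/(1 + 10^+1.53 + 10^+0.07) = 0.02773
DIC = [CO2*]/α₀ = 3.841×10^-5 / 0.02773 = 1.385 mmol/kg
[CO3²⁻] = α₂·DIC; α₂ = 0.03258, so [CO3²⁻] = 0.03258 × 1.385 = 0.0451 mmol/kg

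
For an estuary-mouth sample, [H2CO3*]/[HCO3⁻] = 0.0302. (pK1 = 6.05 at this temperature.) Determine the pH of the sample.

From K1 = [H⁺][HCO3⁻]/[H2CO3*]:  pH = pK1 − log₁₀([H2CO3*]/[HCO3⁻])
log₁₀(0.0302) = -1.520
pH = 6.05 − (-1.520) = 7.57

pH = 7.57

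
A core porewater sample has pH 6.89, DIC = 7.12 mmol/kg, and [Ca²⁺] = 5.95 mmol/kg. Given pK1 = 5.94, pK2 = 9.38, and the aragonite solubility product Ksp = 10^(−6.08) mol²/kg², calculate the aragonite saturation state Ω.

α₂ = 1 / (1 + [H⁺]/K2 + [H⁺]²/(K1K2)) = 1 / (1 + 10^+2.49 + 10^+1.54)
   = 1 / (1 + 309.03 + 34.674) = 1/344.70 = 0.002901
[CO3²⁻] = α₂ × DIC = 0.002901 × 7.12 = 0.02066 mmol/kg
Ksp = 10^(−6.08) = 8.318×10^-7
Ω = [Ca²⁺][CO3²⁻]/Ksp = (5.95×10^-3)(2.066×10^-5) / 8.318×10^-7 = 0.148

Ω = 0.148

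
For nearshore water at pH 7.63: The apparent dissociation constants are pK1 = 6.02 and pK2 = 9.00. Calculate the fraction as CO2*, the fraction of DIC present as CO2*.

α₀ = 0.0230

α₀ = 1 / (1 + K1/[H⁺] + K1K2/[H⁺]²) = 1 / (1 + 10^+1.61 + 10^+0.24)
   = 1 / (1 + 40.738 + 1.7378) = 1/43.476 = 0.02300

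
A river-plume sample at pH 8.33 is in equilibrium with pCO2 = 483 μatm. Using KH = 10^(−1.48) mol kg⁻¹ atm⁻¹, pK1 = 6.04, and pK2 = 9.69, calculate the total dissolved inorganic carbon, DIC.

[CO2*] = KH · pCO2 = 10^(−1.48) × 483×10^-6 = 1.599×10^-5 mol/kg
α₀ = 1/(1 + K1/[H⁺] + K1K2/[H⁺]²) = 1/(1 + 10^+2.29 + 10^+0.93) = 0.004890
DIC = [CO2*]/α₀ = 1.599×10^-5 / 0.004890 = 3.27 mmol/kg

DIC = 3.27 mmol/kg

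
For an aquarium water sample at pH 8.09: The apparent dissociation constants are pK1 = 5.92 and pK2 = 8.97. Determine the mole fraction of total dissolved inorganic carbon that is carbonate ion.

α₂ = 1 / (1 + [H⁺]/K2 + [H⁺]²/(K1K2)) = 1 / (1 + 10^+0.88 + 10^-1.29)
   = 1 / (1 + 7.5858 + 0.051286) = 1/8.6371 = 0.1158

α₂ = 0.116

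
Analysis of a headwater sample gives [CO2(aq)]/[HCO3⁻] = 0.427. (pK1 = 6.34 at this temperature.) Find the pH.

From K1 = [H⁺][HCO3⁻]/[CO2(aq)]:  pH = pK1 − log₁₀([CO2(aq)]/[HCO3⁻])
log₁₀(0.427) = -0.370
pH = 6.34 − (-0.370) = 6.71

pH = 6.71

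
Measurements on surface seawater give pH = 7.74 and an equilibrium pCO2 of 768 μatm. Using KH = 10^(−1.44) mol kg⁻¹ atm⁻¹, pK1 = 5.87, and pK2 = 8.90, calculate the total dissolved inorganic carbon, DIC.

[CO2*] = KH · pCO2 = 10^(−1.44) × 768×10^-6 = 2.788×10^-5 mol/kg
α₀ = 1/(1 + K1/[H⁺] + K1K2/[H⁺]²) = 1/(1 + 10^+1.87 + 10^+0.71) = 0.01246
DIC = [CO2*]/α₀ = 2.788×10^-5 / 0.01246 = 2.24 mmol/kg

DIC = 2.24 mmol/kg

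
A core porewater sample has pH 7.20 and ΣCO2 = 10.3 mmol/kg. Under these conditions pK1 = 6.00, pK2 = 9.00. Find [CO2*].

α₀ = 1 / (1 + K1/[H⁺] + K1K2/[H⁺]²) = 1 / (1 + 10^+1.20 + 10^-0.60)
   = 1 / (1 + 15.849 + 0.25119) = 1/17.100 = 0.05848
[CO2*] = α₀ × DIC = 0.05848 × 10.3 = 0.602 mmol/kg

[CO2*] = 0.602 mmol/kg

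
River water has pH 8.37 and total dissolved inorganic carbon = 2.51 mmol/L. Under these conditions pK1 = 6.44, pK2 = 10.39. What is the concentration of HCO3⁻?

[HCO3⁻] = 2.46 mmol/L

α₁ = 1 / (1 + [H⁺]/K1 + K2/[H⁺]) = 1 / (1 + 10^-1.93 + 10^-2.02)
   = 1 / (1 + 0.011749 + 0.0095499) = 1/1.0213 = 0.9791
[HCO3⁻] = α₁ × DIC = 0.9791 × 2.51 = 2.46 mmol/L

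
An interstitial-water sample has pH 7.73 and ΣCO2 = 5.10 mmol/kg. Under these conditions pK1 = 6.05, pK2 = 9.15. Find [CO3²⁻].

[CO3²⁻] = 0.183 mmol/kg

α₂ = 1 / (1 + [H⁺]/K2 + [H⁺]²/(K1K2)) = 1 / (1 + 10^+1.42 + 10^-0.26)
   = 1 / (1 + 26.303 + 0.54954) = 1/27.852 = 0.03590
[CO3²⁻] = α₂ × DIC = 0.03590 × 5.10 = 0.183 mmol/kg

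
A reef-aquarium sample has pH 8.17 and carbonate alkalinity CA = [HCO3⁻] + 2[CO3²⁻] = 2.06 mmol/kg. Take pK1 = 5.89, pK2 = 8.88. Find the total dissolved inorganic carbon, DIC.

CA = [HCO3⁻] + 2[CO3²⁻] = (α₁ + 2α₂)·DIC
At pH 8.17: [H⁺]/K1 = 10^-2.28 = 0.0052481, K2/[H⁺] = 10^-0.71 = 0.19498
α₁ = 1/(1 + 0.0052481 + 0.19498) = 1/1.2002 = 0.8332; α₂ = α₁·K2/[H⁺] = 0.1625
α₁ + 2α₂ = 1.1581
DIC = CA / (α₁ + 2α₂) = 2.06 / 1.1581 = 1.78 mmol/kg

DIC = 1.78 mmol/kg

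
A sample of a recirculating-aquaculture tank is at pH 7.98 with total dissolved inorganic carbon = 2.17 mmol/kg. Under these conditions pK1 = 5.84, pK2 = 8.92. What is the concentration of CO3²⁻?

[CO3²⁻] = 0.222 mmol/kg

α₂ = 1 / (1 + [H⁺]/K2 + [H⁺]²/(K1K2)) = 1 / (1 + 10^+0.94 + 10^-1.20)
   = 1 / (1 + 8.7096 + 0.063096) = 1/9.7727 = 0.1023
[CO3²⁻] = α₂ × DIC = 0.1023 × 2.17 = 0.222 mmol/kg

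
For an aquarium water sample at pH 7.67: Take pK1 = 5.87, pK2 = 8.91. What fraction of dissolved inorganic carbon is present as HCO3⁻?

α₁ = 0.932

α₁ = 1 / (1 + [H⁺]/K1 + K2/[H⁺]) = 1 / (1 + 10^-1.80 + 10^-1.24)
   = 1 / (1 + 0.015849 + 0.057544) = 1/1.0734 = 0.9316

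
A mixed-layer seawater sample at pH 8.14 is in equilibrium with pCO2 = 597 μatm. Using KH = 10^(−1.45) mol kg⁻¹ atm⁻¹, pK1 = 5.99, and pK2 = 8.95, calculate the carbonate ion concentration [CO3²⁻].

[CO2*] = KH · pCO2 = 10^(−1.45) × 597×10^-6 = 2.118×10^-5 mol/kg
α₀ = 1/(1 + K1/[H⁺] + K1K2/[H⁺]²) = 1/(1 + 10^+2.15 + 10^+1.34) = 0.006093
DIC = [CO2*]/α₀ = 2.118×10^-5 / 0.006093 = 3.477 mmol/kg
[CO3²⁻] = α₂·DIC; α₂ = 0.1333, so [CO3²⁻] = 0.1333 × 3.477 = 0.463 mmol/kg

[CO3²⁻] = 0.463 mmol/kg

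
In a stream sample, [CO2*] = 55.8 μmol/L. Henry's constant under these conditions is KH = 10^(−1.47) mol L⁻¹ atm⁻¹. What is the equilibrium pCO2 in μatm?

pCO2 = 1650 μatm

KH = 10^(−1.47) = 3.388×10^-2 mol L⁻¹ atm⁻¹
pCO2 = [CO2*]/KH = 55.8×10^-6 / 3.388×10^-2 = 1.65×10^-3 atm = 1650 μatm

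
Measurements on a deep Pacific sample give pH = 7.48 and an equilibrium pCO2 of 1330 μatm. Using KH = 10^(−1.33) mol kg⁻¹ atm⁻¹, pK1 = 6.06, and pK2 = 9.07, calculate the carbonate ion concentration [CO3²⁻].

[CO3²⁻] = 0.0421 mmol/kg

[CO2*] = KH · pCO2 = 10^(−1.33) × 1330×10^-6 = 6.221×10^-5 mol/kg
α₀ = 1/(1 + K1/[H⁺] + K1K2/[H⁺]²) = 1/(1 + 10^+1.42 + 10^-0.17) = 0.03574
DIC = [CO2*]/α₀ = 6.221×10^-5 / 0.03574 = 1.741 mmol/kg
[CO3²⁻] = α₂·DIC; α₂ = 0.02416, so [CO3²⁻] = 0.02416 × 1.741 = 0.0421 mmol/kg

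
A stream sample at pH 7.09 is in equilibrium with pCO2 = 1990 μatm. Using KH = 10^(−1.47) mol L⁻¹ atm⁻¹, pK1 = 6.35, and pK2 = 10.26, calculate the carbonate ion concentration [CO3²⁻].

[CO2*] = KH · pCO2 = 10^(−1.47) × 1990×10^-6 = 6.743×10^-5 mol/L
α₀ = 1/(1 + K1/[H⁺] + K1K2/[H⁺]²) = 1/(1 + 10^+0.74 + 10^-2.43) = 0.1539
DIC = [CO2*]/α₀ = 6.743×10^-5 / 0.1539 = 0.4382 mmol/L
[CO3²⁻] = α₂·DIC; α₂ = 0.0005717, so [CO3²⁻] = 0.0005717 × 0.4382 = 0.000251 mmol/L = 0.251 μmol/L

[CO3²⁻] = 0.251 μmol/L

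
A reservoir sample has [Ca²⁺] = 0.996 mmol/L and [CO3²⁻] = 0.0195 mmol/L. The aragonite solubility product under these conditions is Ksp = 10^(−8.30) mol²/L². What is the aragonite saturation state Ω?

Ω = 3.88

Ksp = 10^(−8.30) = 5.012×10^-9
Ω = [Ca²⁺][CO3²⁻]/Ksp = (0.996×10^-3)(0.0195×10^-3) / 5.012×10^-9 = 3.88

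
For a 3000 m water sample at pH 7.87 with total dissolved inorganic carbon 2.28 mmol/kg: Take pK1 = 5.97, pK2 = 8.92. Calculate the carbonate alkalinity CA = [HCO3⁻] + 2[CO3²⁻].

CA = 2.44 mmol/kg

CA = [HCO3⁻] + 2[CO3²⁻] = (α₁ + 2α₂)·DIC
At pH 7.87: [H⁺]/K1 = 10^-1.90 = 0.012589, K2/[H⁺] = 10^-1.05 = 0.089125
α₁ = 1/(1 + 0.012589 + 0.089125) = 1/1.1017 = 0.9077; α₂ = α₁·K2/[H⁺] = 0.08090
α₁ + 2α₂ = 1.0695
CA = 1.0695 × 2.28 = 2.44 mmol/kg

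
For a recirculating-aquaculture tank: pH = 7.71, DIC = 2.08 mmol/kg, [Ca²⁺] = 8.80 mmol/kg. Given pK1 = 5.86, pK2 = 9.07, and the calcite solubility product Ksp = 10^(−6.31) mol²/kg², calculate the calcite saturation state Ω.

α₂ = 1 / (1 + [H⁺]/K2 + [H⁺]²/(K1K2)) = 1 / (1 + 10^+1.36 + 10^-0.49)
   = 1 / (1 + 22.909 + 0.32359) = 1/24.232 = 0.04127
[CO3²⁻] = α₂ × DIC = 0.04127 × 2.08 = 0.08584 mmol/kg
Ksp = 10^(−6.31) = 4.898×10^-7
Ω = [Ca²⁺][CO3²⁻]/Ksp = (8.80×10^-3)(8.584×10^-5) / 4.898×10^-7 = 1.54

Ω = 1.54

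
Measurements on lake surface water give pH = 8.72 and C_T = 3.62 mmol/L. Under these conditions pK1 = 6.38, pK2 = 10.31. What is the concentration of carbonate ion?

[CO3²⁻] = 0.0903 mmol/L

α₂ = 1 / (1 + [H⁺]/K2 + [H⁺]²/(K1K2)) = 1 / (1 + 10^+1.59 + 10^-0.75)
   = 1 / (1 + 38.905 + 0.17783) = 1/40.082 = 0.02495
[CO3²⁻] = α₂ × DIC = 0.02495 × 3.62 = 0.0903 mmol/L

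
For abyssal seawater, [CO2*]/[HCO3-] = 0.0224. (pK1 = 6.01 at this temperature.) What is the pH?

pH = 7.66

From K1 = [H⁺][HCO3-]/[CO2*]:  pH = pK1 − log₁₀([CO2*]/[HCO3-])
log₁₀(0.0224) = -1.650
pH = 6.01 − (-1.650) = 7.66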